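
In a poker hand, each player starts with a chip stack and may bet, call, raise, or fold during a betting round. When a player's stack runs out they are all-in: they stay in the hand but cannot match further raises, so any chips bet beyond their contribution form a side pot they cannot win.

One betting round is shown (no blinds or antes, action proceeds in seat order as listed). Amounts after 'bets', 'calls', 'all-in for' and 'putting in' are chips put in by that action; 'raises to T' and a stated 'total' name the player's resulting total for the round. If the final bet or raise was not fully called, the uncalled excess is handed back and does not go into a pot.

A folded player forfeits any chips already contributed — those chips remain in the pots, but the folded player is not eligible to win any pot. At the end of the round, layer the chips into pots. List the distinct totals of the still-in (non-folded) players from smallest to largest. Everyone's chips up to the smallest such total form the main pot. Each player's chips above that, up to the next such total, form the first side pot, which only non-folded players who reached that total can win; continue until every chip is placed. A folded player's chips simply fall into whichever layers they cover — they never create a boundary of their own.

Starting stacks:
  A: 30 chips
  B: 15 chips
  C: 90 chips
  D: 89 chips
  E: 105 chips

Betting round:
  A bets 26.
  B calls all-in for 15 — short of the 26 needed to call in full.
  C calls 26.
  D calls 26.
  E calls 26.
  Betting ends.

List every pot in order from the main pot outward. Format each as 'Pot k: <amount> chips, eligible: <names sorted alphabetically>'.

Pot 1: 75 chips, eligible: A, B, C, D, E
Pot 2: 44 chips, eligible: A, C, D, E

Derivation:
Contributions: A=26, B=15, C=26, D=26, E=26
Pot levels (distinct totals of non-folded players): 15, 26
Layer 1-15: 15 each from A, B, C, D, E = 15*5 = 75 chips; eligible A, B, C, D, E
Layer 16-26: 11 each from A, C, D, E = 11*4 = 44 chips; eligible A, C, D, E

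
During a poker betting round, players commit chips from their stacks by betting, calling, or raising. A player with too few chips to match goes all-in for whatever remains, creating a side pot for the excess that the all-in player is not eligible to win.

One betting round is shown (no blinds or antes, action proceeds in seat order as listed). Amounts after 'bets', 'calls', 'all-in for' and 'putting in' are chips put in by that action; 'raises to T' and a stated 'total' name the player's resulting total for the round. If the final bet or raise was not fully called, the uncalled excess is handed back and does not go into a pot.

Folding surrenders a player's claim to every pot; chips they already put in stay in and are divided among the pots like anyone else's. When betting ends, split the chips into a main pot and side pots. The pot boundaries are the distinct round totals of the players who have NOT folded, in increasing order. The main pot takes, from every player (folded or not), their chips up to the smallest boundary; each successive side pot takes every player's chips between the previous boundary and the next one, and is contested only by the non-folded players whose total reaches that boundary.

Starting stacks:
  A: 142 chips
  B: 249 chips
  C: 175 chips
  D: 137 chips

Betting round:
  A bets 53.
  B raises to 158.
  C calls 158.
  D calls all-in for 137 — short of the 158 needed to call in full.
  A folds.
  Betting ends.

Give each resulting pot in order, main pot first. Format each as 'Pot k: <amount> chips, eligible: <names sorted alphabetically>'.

Pot 1: 464 chips, eligible: B, C, D
Pot 2: 42 chips, eligible: B, C

Derivation:
Contributions: A=53, B=158, C=158, D=137
Folded: A
Pot levels (distinct totals of non-folded players): 137, 158
Layer 1-137: A 53 + B 137 + C 137 + D 137 = 464 chips; eligible B, C, D
Layer 138-158: 21 each from B, C = 21*2 = 42 chips; eligible B, C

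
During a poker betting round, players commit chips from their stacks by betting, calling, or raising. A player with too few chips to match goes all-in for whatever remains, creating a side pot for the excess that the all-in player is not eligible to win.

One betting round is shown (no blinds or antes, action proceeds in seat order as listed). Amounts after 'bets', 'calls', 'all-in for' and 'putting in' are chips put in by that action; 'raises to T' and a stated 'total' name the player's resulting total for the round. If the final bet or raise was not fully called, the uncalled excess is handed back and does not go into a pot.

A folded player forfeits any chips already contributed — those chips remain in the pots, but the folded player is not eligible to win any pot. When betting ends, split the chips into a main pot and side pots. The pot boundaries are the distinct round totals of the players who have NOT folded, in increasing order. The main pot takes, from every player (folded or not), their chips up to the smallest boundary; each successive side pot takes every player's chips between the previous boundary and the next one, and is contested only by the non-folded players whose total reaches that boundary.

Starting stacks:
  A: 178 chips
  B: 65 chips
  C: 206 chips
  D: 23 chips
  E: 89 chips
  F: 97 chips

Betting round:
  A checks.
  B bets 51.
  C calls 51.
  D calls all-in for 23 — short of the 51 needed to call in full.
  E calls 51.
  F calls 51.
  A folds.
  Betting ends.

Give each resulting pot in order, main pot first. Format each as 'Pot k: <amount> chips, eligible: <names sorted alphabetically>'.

Pot 1: 115 chips, eligible: B, C, D, E, F
Pot 2: 112 chips, eligible: B, C, E, F

Derivation:
Contributions: B=51, C=51, D=23, E=51, F=51
Folded: A
Pot levels (distinct totals of non-folded players): 23, 51
Layer 1-23: 23 each from B, C, D, E, F = 23*5 = 115 chips; eligible B, C, D, E, F
Layer 24-51: 28 each from B, C, E, F = 28*4 = 112 chips; eligible B, C, E, F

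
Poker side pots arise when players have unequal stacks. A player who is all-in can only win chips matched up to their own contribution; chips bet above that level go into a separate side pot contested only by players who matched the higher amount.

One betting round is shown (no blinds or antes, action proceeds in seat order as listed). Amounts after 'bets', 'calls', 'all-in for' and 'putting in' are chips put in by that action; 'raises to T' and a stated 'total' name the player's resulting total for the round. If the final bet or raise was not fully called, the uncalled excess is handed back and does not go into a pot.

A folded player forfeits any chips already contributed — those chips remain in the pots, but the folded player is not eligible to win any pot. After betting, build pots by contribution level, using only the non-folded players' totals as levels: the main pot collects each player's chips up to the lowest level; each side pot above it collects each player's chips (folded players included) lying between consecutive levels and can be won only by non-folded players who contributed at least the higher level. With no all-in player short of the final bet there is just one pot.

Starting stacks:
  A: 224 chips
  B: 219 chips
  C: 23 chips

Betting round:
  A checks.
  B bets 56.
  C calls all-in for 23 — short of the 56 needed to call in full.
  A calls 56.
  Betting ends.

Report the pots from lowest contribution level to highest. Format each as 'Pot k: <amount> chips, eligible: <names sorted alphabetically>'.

Pot 1: 69 chips, eligible: A, B, C
Pot 2: 66 chips, eligible: A, B

Derivation:
Contributions: A=56, B=56, C=23
Pot levels (distinct totals of non-folded players): 23, 56
Layer 1-23: 23 each from A, B, C = 23*3 = 69 chips; eligible A, B, C
Layer 24-56: 33 each from A, B = 33*2 = 66 chips; eligible A, B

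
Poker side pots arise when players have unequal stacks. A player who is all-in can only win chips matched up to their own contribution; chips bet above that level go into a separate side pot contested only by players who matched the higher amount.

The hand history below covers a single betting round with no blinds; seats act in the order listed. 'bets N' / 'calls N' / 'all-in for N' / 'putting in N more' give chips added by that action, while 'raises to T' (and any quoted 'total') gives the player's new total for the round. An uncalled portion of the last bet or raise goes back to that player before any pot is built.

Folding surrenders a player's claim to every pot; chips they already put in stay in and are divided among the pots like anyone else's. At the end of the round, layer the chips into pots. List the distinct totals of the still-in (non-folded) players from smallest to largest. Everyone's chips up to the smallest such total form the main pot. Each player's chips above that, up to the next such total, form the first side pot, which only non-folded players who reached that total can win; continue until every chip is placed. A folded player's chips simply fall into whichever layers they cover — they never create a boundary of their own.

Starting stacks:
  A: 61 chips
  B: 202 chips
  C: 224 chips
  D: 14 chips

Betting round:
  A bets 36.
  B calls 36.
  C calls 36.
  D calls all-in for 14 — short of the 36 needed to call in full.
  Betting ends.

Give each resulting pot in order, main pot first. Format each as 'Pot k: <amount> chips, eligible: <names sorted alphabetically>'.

Contributions: A=36, B=36, C=36, D=14
Pot levels (distinct totals of non-folded players): 14, 36
Layer 1-14: 14 each from A, B, C, D = 14*4 = 56 chips; eligible A, B, C, D
Layer 15-36: 22 each from A, B, C = 22*3 = 66 chips; eligible A, B, C

Pot 1: 56 chips, eligible: A, B, C, D
Pot 2: 66 chips, eligible: A, B, C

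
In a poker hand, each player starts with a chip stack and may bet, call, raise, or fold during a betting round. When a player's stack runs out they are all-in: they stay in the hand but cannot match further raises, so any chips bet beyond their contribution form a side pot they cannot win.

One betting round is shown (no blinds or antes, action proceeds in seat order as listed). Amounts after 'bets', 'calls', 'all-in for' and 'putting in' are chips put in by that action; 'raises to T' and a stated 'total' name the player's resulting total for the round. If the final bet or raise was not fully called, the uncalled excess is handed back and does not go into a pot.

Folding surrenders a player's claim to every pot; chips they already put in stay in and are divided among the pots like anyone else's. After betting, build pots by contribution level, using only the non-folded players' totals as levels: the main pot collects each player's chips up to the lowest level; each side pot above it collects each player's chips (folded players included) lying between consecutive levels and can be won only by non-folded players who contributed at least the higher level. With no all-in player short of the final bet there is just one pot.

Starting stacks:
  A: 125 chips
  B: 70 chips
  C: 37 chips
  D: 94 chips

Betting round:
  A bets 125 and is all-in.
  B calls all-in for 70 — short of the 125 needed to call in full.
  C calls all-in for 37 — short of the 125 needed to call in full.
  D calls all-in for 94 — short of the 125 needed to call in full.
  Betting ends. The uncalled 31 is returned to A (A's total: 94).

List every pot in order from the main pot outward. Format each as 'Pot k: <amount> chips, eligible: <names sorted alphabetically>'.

Pot 1: 148 chips, eligible: A, B, C, D
Pot 2: 99 chips, eligible: A, B, D
Pot 3: 48 chips, eligible: A, D

Derivation:
Contributions (after 31 returned to A): A=94, B=70, C=37, D=94
Pot levels (distinct totals of non-folded players): 37, 70, 94
Layer 1-37: 37 each from A, B, C, D = 37*4 = 148 chips; eligible A, B, C, D
Layer 38-70: 33 each from A, B, D = 33*3 = 99 chips; eligible A, B, D
Layer 71-94: 24 each from A, D = 24*2 = 48 chips; eligible A, D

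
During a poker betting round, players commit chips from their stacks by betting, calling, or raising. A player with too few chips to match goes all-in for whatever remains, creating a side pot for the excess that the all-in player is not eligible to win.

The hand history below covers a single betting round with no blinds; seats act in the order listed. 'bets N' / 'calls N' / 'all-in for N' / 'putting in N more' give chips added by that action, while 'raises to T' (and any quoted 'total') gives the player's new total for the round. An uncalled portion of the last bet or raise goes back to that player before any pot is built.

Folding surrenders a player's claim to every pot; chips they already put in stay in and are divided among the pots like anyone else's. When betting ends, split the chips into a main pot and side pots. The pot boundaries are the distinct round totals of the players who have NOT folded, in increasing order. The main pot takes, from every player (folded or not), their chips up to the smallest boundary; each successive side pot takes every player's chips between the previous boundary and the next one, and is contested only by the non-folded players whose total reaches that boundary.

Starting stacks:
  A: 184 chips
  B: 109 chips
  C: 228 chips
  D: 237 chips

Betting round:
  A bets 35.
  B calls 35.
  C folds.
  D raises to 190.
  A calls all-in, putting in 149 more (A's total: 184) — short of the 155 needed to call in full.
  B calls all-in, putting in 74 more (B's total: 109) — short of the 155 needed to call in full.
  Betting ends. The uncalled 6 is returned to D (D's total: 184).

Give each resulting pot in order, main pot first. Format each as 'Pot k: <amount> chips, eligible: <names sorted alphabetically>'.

Contributions (after 6 returned to D): A=184, B=109, D=184
Folded: C
Pot levels (distinct totals of non-folded players): 109, 184
Layer 1-109: 109 each from A, B, D = 109*3 = 327 chips; eligible A, B, D
Layer 110-184: 75 each from A, D = 75*2 = 150 chips; eligible A, D

Pot 1: 327 chips, eligible: A, B, D
Pot 2: 150 chips, eligible: A, D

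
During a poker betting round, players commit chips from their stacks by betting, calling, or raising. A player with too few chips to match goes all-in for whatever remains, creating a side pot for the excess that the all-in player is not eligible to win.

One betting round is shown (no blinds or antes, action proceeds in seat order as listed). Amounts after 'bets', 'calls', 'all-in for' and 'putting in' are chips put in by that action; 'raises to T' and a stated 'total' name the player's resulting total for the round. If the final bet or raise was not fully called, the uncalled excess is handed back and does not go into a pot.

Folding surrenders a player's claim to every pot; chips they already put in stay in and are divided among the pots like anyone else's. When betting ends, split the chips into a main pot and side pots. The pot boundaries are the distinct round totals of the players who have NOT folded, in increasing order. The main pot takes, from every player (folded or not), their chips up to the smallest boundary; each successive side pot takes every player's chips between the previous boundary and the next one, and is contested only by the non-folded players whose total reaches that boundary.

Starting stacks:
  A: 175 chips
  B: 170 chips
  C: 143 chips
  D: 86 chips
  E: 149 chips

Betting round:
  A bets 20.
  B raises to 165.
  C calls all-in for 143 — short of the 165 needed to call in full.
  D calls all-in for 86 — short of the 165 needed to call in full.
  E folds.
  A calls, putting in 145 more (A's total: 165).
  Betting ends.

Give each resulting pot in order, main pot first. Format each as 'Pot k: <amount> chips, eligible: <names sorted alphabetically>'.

Pot 1: 344 chips, eligible: A, B, C, D
Pot 2: 171 chips, eligible: A, B, C
Pot 3: 44 chips, eligible: A, B

Derivation:
Contributions: A=165, B=165, C=143, D=86
Folded: E
Pot levels (distinct totals of non-folded players): 86, 143, 165
Layer 1-86: 86 each from A, B, C, D = 86*4 = 344 chips; eligible A, B, C, D
Layer 87-143: 57 each from A, B, C = 57*3 = 171 chips; eligible A, B, C
Layer 144-165: 22 each from A, B = 22*2 = 44 chips; eligible A, B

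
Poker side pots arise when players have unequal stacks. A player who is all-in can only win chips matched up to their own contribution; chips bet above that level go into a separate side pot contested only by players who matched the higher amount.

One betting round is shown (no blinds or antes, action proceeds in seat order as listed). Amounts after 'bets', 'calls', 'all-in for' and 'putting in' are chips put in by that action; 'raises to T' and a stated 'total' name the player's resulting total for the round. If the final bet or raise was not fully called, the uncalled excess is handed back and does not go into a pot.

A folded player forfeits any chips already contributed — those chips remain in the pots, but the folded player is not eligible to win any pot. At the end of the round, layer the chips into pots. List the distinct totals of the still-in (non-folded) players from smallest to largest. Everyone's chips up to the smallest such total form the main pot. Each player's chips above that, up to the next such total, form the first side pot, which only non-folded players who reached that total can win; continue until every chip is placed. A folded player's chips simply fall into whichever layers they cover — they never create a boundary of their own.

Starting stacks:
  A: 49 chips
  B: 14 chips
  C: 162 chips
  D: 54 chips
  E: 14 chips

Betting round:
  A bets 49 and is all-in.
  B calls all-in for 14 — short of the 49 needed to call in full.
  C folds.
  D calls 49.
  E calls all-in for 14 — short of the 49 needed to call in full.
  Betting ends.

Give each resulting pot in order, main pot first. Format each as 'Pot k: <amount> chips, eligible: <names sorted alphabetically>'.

Pot 1: 56 chips, eligible: A, B, D, E
Pot 2: 70 chips, eligible: A, D

Derivation:
Contributions: A=49, B=14, D=49, E=14
Folded: C
Pot levels (distinct totals of non-folded players): 14, 49
Layer 1-14: 14 each from A, B, D, E = 14*4 = 56 chips; eligible A, B, D, E
Layer 15-49: 35 each from A, D = 35*2 = 70 chips; eligible A, D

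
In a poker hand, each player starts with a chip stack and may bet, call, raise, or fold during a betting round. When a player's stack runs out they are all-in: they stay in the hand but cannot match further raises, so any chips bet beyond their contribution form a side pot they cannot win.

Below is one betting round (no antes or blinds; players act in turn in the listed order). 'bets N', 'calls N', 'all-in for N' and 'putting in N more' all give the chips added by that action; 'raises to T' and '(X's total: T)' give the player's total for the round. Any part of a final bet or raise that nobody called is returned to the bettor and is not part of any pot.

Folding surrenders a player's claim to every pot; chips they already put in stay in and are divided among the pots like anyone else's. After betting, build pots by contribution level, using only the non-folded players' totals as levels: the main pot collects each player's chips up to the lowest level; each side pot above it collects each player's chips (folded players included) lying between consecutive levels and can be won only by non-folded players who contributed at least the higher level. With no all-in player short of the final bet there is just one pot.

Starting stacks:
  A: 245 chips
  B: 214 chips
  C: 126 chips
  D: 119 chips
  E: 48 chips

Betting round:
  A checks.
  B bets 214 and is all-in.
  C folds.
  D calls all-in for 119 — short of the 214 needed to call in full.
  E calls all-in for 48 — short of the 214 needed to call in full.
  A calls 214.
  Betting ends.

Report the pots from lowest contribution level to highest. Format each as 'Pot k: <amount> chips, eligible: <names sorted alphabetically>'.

Contributions: A=214, B=214, D=119, E=48
Folded: C
Pot levels (distinct totals of non-folded players): 48, 119, 214
Layer 1-48: 48 each from A, B, D, E = 48*4 = 192 chips; eligible A, B, D, E
Layer 49-119: 71 each from A, B, D = 71*3 = 213 chips; eligible A, B, D
Layer 120-214: 95 each from A, B = 95*2 = 190 chips; eligible A, B

Pot 1: 192 chips, eligible: A, B, D, E
Pot 2: 213 chips, eligible: A, B, D
Pot 3: 190 chips, eligible: A, B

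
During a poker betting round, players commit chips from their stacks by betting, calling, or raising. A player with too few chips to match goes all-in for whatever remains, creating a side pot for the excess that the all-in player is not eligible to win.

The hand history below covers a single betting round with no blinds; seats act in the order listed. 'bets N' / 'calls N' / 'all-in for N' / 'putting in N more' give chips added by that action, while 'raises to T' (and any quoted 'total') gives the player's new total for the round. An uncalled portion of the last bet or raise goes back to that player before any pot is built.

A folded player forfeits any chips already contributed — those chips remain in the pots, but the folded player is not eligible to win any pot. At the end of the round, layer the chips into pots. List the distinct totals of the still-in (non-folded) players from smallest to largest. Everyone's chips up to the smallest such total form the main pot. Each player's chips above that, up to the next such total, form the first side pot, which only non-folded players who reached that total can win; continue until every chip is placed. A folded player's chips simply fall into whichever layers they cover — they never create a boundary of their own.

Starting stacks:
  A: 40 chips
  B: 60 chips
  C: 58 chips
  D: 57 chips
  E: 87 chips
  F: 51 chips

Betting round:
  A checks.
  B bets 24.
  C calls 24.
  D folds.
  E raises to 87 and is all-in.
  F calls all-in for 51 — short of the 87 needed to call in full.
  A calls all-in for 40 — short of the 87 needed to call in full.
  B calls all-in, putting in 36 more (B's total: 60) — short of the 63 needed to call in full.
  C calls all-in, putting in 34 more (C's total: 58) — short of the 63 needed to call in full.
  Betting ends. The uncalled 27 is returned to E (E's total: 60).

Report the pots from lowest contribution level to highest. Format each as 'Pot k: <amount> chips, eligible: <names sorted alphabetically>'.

Contributions (after 27 returned to E): A=40, B=60, C=58, E=60, F=51
Folded: D
Pot levels (distinct totals of non-folded players): 40, 51, 58, 60
Layer 1-40: 40 each from A, B, C, E, F = 40*5 = 200 chips; eligible A, B, C, E, F
Layer 41-51: 11 each from B, C, E, F = 11*4 = 44 chips; eligible B, C, E, F
Layer 52-58: 7 each from B, C, E = 7*3 = 21 chips; eligible B, C, E
Layer 59-60: 2 each from B, E = 2*2 = 4 chips; eligible B, E

Pot 1: 200 chips, eligible: A, B, C, E, F
Pot 2: 44 chips, eligible: B, C, E, F
Pot 3: 21 chips, eligible: B, C, E
Pot 4: 4 chips, eligible: B, E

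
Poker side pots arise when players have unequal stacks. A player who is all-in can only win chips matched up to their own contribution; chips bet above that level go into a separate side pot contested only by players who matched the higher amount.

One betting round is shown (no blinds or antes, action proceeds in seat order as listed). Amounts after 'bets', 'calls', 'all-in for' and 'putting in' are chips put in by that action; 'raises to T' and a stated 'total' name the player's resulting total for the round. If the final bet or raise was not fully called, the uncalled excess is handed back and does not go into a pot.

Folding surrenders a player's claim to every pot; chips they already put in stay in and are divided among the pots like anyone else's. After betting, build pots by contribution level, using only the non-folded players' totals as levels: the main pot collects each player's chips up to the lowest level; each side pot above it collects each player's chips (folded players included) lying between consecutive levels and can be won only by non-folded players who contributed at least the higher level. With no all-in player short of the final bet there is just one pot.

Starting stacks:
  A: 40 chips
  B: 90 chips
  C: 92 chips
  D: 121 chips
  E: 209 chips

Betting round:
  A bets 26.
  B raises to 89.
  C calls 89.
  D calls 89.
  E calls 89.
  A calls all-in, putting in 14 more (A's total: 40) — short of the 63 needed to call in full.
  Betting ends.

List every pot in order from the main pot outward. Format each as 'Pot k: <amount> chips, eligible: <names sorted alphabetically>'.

Pot 1: 200 chips, eligible: A, B, C, D, E
Pot 2: 196 chips, eligible: B, C, D, E

Derivation:
Contributions: A=40, B=89, C=89, D=89, E=89
Pot levels (distinct totals of non-folded players): 40, 89
Layer 1-40: 40 each from A, B, C, D, E = 40*5 = 200 chips; eligible A, B, C, D, E
Layer 41-89: 49 each from B, C, D, E = 49*4 = 196 chips; eligible B, C, D, E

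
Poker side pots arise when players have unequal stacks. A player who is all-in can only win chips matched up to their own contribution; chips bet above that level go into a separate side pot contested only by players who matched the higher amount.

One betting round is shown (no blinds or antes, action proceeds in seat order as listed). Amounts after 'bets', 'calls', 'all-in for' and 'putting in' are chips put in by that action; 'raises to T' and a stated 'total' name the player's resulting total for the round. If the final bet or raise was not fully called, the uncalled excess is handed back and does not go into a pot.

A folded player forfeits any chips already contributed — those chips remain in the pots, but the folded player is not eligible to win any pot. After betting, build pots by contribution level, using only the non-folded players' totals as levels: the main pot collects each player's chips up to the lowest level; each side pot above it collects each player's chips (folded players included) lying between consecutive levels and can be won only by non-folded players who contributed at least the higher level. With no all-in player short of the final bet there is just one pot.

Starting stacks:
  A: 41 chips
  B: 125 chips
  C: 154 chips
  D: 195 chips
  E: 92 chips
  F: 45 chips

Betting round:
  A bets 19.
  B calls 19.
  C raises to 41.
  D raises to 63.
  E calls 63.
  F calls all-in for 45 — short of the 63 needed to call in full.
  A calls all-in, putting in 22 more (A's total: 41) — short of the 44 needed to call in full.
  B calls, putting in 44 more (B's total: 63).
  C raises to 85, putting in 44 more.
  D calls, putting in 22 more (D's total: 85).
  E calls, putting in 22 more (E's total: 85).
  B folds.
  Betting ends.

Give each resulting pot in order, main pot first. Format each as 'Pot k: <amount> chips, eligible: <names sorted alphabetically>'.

Pot 1: 246 chips, eligible: A, C, D, E, F
Pot 2: 20 chips, eligible: C, D, E, F
Pot 3: 138 chips, eligible: C, D, E

Derivation:
Contributions: A=41, B=63, C=85, D=85, E=85, F=45
Folded: B
Pot levels (distinct totals of non-folded players): 41, 45, 85
Layer 1-41: 41 each from A, B, C, D, E, F = 41*6 = 246 chips; eligible A, C, D, E, F
Layer 42-45: 4 each from B, C, D, E, F = 4*5 = 20 chips; eligible C, D, E, F
Layer 46-85: B 18 + C 40 + D 40 + E 40 = 138 chips; eligible C, D, E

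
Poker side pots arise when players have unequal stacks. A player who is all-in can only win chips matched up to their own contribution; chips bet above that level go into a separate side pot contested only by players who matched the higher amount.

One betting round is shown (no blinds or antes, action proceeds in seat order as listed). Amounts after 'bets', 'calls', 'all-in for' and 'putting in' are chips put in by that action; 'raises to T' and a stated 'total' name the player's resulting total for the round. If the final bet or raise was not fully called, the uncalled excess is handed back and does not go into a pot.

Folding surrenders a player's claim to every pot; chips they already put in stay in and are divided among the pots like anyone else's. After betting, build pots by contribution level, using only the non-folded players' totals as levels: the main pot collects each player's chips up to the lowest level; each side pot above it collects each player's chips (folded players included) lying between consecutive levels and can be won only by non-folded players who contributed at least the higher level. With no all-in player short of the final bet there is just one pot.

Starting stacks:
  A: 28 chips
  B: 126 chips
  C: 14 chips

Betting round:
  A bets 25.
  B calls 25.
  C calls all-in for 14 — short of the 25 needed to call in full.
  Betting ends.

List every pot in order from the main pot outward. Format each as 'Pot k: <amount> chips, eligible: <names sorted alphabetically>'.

Pot 1: 42 chips, eligible: A, B, C
Pot 2: 22 chips, eligible: A, B

Derivation:
Contributions: A=25, B=25, C=14
Pot levels (distinct totals of non-folded players): 14, 25
Layer 1-14: 14 each from A, B, C = 14*3 = 42 chips; eligible A, B, C
Layer 15-25: 11 each from A, B = 11*2 = 22 chips; eligible A, B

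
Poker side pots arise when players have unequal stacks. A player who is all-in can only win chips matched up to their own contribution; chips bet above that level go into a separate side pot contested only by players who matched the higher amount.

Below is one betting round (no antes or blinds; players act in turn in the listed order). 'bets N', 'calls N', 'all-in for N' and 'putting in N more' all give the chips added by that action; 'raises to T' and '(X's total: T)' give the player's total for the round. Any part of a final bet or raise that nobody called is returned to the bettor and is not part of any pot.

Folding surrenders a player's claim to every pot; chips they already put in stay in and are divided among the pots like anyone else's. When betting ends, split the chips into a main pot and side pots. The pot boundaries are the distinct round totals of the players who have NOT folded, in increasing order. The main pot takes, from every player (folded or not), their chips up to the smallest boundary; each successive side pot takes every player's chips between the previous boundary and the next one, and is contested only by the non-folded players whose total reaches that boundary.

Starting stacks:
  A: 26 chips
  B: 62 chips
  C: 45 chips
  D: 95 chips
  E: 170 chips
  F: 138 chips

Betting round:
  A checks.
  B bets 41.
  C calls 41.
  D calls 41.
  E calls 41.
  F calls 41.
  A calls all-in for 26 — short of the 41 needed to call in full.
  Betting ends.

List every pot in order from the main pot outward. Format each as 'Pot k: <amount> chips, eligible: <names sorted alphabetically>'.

Contributions: A=26, B=41, C=41, D=41, E=41, F=41
Pot levels (distinct totals of non-folded players): 26, 41
Layer 1-26: 26 each from A, B, C, D, E, F = 26*6 = 156 chips; eligible A, B, C, D, E, F
Layer 27-41: 15 each from B, C, D, E, F = 15*5 = 75 chips; eligible B, C, D, E, F

Pot 1: 156 chips, eligible: A, B, C, D, E, F
Pot 2: 75 chips, eligible: B, C, D, E, F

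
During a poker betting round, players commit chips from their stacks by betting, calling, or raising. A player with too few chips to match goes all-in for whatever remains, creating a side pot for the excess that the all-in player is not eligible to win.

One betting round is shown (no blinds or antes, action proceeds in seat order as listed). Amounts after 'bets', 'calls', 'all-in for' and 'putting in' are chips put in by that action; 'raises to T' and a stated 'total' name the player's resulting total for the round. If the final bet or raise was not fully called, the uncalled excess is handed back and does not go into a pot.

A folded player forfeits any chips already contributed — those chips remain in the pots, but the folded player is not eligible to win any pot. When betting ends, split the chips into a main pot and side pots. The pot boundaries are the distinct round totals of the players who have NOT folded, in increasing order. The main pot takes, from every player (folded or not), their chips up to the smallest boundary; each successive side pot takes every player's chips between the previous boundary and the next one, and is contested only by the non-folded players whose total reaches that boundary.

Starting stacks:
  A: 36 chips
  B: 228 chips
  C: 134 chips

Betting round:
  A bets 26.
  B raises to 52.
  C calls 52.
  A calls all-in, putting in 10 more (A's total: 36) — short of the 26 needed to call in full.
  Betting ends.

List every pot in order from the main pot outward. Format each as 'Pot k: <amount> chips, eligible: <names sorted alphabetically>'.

Pot 1: 108 chips, eligible: A, B, C
Pot 2: 32 chips, eligible: B, C

Derivation:
Contributions: A=36, B=52, C=52
Pot levels (distinct totals of non-folded players): 36, 52
Layer 1-36: 36 each from A, B, C = 36*3 = 108 chips; eligible A, B, C
Layer 37-52: 16 each from B, C = 16*2 = 32 chips; eligible B, C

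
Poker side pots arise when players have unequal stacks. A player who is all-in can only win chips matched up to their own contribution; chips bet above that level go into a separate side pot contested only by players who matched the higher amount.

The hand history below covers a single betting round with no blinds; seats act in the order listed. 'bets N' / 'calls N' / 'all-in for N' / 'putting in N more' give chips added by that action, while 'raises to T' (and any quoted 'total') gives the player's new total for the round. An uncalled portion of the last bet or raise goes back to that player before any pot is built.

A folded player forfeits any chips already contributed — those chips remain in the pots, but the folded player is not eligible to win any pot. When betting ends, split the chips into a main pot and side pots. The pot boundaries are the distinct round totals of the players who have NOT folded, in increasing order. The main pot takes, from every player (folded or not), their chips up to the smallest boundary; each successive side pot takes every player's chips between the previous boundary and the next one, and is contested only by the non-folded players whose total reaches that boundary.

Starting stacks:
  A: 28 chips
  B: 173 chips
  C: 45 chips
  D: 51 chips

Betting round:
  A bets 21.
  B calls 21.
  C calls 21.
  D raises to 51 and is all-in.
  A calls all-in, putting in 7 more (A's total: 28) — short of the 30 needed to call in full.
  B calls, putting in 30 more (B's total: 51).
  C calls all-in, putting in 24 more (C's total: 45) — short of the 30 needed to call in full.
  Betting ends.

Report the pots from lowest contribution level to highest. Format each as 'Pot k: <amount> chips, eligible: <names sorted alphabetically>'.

Contributions: A=28, B=51, C=45, D=51
Pot levels (distinct totals of non-folded players): 28, 45, 51
Layer 1-28: 28 each from A, B, C, D = 28*4 = 112 chips; eligible A, B, C, D
Layer 29-45: 17 each from B, C, D = 17*3 = 51 chips; eligible B, C, D
Layer 46-51: 6 each from B, D = 6*2 = 12 chips; eligible B, D

Pot 1: 112 chips, eligible: A, B, C, D
Pot 2: 51 chips, eligible: B, C, D
Pot 3: 12 chips, eligible: B, D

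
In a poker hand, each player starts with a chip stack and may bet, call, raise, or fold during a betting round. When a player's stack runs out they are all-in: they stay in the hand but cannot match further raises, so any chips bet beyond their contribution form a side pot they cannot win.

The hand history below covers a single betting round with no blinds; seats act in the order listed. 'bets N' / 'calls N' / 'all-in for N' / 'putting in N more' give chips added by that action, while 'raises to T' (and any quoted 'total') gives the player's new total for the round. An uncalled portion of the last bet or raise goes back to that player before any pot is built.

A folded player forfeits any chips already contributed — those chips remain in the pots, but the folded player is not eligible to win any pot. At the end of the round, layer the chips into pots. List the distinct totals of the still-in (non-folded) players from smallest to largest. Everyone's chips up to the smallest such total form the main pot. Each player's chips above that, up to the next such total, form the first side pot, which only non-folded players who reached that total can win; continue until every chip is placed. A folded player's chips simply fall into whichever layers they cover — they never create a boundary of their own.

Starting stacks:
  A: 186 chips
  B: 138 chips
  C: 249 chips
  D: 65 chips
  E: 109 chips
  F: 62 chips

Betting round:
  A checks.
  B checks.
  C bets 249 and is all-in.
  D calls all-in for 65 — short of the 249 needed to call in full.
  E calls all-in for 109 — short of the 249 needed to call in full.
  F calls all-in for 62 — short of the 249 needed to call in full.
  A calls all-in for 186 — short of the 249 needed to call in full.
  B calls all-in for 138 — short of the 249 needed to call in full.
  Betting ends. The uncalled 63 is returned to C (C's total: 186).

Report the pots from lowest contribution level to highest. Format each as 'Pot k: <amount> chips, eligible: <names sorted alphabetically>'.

Pot 1: 372 chips, eligible: A, B, C, D, E, F
Pot 2: 15 chips, eligible: A, B, C, D, E
Pot 3: 176 chips, eligible: A, B, C, E
Pot 4: 87 chips, eligible: A, B, C
Pot 5: 96 chips, eligible: A, C

Derivation:
Contributions (after 63 returned to C): A=186, B=138, C=186, D=65, E=109, F=62
Pot levels (distinct totals of non-folded players): 62, 65, 109, 138, 186
Layer 1-62: 62 each from A, B, C, D, E, F = 62*6 = 372 chips; eligible A, B, C, D, E, F
Layer 63-65: 3 each from A, B, C, D, E = 3*5 = 15 chips; eligible A, B, C, D, E
Layer 66-109: 44 each from A, B, C, E = 44*4 = 176 chips; eligible A, B, C, E
Layer 110-138: 29 each from A, B, C = 29*3 = 87 chips; eligible A, B, C
Layer 139-186: 48 each from A, C = 48*2 = 96 chips; eligible A, C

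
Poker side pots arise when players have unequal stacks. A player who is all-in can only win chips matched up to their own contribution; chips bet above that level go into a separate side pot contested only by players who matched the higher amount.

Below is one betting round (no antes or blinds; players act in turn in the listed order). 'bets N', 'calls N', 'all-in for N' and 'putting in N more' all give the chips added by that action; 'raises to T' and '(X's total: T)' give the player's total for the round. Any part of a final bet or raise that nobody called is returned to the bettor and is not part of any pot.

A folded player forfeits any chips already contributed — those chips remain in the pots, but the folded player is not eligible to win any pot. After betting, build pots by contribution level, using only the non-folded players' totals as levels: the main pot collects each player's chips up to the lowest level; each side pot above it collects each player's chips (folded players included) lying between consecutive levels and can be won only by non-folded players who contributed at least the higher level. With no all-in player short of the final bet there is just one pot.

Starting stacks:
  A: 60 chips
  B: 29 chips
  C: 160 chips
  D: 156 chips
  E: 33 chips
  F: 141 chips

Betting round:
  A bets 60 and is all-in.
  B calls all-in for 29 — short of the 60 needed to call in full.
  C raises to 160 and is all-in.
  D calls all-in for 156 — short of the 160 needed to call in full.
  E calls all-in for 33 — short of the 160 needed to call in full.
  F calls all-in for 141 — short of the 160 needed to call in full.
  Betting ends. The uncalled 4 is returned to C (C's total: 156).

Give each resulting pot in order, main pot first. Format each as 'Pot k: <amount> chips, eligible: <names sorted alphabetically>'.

Contributions (after 4 returned to C): A=60, B=29, C=156, D=156, E=33, F=141
Pot levels (distinct totals of non-folded players): 29, 33, 60, 141, 156
Layer 1-29: 29 each from A, B, C, D, E, F = 29*6 = 174 chips; eligible A, B, C, D, E, F
Layer 30-33: 4 each from A, C, D, E, F = 4*5 = 20 chips; eligible A, C, D, E, F
Layer 34-60: 27 each from A, C, D, F = 27*4 = 108 chips; eligible A, C, D, F
Layer 61-141: 81 each from C, D, F = 81*3 = 243 chips; eligible C, D, F
Layer 142-156: 15 each from C, D = 15*2 = 30 chips; eligible C, D

Pot 1: 174 chips, eligible: A, B, C, D, E, F
Pot 2: 20 chips, eligible: A, C, D, E, F
Pot 3: 108 chips, eligible: A, C, D, F
Pot 4: 243 chips, eligible: C, D, F
Pot 5: 30 chips, eligible: C, D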